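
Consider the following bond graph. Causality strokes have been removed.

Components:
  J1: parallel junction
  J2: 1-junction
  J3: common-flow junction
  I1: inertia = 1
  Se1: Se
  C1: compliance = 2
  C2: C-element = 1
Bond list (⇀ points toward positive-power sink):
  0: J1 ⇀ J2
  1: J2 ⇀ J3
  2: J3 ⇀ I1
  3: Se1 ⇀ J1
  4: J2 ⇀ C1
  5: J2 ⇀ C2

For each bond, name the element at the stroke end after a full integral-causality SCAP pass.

#0 |J2
#1 |J3
#2 |I1
#3 |J1
#4 |J2
#5 |J2

β3 |J1  (Se1 fixes effort; stroke away)
β0 |J2  (0-jn J1 has e-setter on 3)
β2 |I1  (prefer integral on I1)
β1 |J3  (J3 flow already set via bond 2)
β4 |J2  (J2 flow already set via bond 1)
β5 |J2  (J2: bond 1 brought flow, rest push out)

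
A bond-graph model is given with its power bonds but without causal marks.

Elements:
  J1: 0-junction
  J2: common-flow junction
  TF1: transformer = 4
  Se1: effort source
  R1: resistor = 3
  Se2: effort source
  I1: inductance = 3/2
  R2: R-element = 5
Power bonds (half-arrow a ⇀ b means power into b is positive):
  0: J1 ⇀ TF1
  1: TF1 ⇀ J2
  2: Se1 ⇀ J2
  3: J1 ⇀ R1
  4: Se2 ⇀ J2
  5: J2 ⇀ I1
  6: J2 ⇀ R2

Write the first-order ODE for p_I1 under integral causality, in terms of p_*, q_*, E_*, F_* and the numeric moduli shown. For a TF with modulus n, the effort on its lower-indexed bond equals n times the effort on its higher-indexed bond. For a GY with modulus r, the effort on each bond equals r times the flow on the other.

#2 stroke→J2  (Se1: effort source, stroke at far end)
#4 stroke→J2  (Se2 (Se) sets effort on bond)
#5 stroke→I1  (I1 outputs flow p/I1)
#1 stroke→J2  (1-jn J2 has f-setter on 5)
#6 stroke→J2  (J2 flow already set via bond 5)
#0 stroke→TF1  (TF1 one-in-one-out from 1)
#3 stroke→J1  (closing 0-jn rule on J1)

dp_I1/dt = E_Se1 + E_Se2 - 83*p_I1/24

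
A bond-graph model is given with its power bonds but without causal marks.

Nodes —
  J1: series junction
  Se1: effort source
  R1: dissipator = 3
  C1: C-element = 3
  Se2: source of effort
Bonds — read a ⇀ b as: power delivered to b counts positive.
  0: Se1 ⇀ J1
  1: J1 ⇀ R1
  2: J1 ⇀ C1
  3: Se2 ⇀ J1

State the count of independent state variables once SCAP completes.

1  (C1 all integral)

β0 →J1  (Se1 (Se) sets effort on bond)
β3 →J1  (source Se2 imposes e)
β2 →J1  (C1 outputs effort q/C1)
β1 →R1  (J1 needs exactly one f-in)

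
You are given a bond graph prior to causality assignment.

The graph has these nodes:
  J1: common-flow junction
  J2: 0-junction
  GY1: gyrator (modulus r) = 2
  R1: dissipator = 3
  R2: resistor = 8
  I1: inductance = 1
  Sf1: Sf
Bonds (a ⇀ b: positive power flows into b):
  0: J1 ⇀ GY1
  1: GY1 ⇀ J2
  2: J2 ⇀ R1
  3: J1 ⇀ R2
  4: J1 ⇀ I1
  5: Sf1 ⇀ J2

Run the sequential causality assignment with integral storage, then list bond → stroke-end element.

b5 stroke→Sf1  (Sf1 (Sf) sets flow on bond)
b4 stroke→I1  (prefer integral on I1)
b0 stroke→J1  (J1 flow already set via bond 4)
b3 stroke→J1  (common-f at J1 fixed by 4)
b1 stroke→J2  (through GY1, causality inverts; strokes same side of GY1)
b2 stroke→R1  (0-jn J2 has e-setter on 1)

b0 stroke→J1
b1 stroke→J2
b2 stroke→R1
b3 stroke→J1
b4 stroke→I1
b5 stroke→Sf1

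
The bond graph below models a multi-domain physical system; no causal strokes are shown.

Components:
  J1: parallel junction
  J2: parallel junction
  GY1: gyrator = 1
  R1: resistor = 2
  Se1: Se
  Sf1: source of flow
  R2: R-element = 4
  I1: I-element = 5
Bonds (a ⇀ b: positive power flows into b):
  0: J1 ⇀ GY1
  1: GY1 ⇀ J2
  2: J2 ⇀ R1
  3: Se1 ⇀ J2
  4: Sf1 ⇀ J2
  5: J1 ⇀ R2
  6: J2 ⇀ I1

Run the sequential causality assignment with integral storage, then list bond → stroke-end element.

b3 →J2  (Se1: effort source, stroke at far end)
b4 →Sf1  (Sf1 (Sf) sets flow on bond)
b1 →GY1  (common-e at J2 fixed by 3)
b2 →R1  (J2: bond 3 brought effort, rest push out)
b6 →I1  (common-e at J2 fixed by 3)
b0 →GY1  (GY GY1: same side as bond 1)
b5 →J1  (only one effort-in slot at J1)

β0 stroke at GY1
β1 stroke at GY1
β2 stroke at R1
β3 stroke at J2
β4 stroke at Sf1
β5 stroke at J1
β6 stroke at I1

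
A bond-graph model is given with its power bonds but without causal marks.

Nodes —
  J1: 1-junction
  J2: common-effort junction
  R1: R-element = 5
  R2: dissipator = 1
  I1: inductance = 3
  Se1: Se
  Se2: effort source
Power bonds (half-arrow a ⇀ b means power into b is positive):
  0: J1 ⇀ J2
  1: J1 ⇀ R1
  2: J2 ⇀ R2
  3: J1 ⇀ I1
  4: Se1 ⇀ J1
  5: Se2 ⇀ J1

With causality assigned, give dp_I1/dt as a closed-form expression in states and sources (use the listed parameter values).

#4 |J1  (source Se1 imposes e)
#5 |J1  (Se2 (Se) sets effort on bond)
#3 |I1  (prefer integral on I1)
#0 |J1  (common-f at J1 fixed by 3)
#1 |J1  (1-jn J1 has f-setter on 3)
#2 |J2  (closing 0-jn rule on J2)

dp_I1/dt = E_Se1 + E_Se2 - 2*p_I1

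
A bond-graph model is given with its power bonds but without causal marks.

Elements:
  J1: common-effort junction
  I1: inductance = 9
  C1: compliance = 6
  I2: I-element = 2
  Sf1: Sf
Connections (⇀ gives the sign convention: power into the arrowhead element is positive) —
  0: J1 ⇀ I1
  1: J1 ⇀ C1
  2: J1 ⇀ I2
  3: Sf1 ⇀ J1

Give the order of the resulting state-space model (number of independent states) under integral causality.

β3 |Sf1  (source Sf1 imposes f)
β0 |I1  (prefer integral on I1)
β1 |J1  (C1 integral (e out))
β2 |I2  (J1 effort already set via bond 1)

3  (C1, I1, I2 all integral)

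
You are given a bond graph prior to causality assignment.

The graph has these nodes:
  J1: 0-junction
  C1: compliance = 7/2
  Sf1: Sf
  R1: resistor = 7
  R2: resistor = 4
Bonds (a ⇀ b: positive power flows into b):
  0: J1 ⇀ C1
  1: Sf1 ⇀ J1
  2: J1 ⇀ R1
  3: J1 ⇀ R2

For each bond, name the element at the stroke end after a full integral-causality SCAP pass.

#0 stroke→J1
#1 stroke→Sf1
#2 stroke→R1
#3 stroke→R2

β1 stroke at Sf1  (Sf1 fixes flow; stroke at Sf1)
β0 stroke at J1  (C1: C, integral causality)
β2 stroke at R1  (0-jn J1 has e-setter on 0)
β3 stroke at R2  (common-e at J1 fixed by 0)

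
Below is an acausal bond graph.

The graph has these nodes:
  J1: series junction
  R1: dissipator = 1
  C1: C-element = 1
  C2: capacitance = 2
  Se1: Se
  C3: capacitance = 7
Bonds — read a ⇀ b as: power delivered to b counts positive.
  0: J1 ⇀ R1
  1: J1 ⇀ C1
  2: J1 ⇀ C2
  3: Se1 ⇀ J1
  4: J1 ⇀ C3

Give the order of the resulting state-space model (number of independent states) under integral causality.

3  (C1, C2, C3 all integral)

#3 |J1  (Se1 fixes effort; stroke away)
#1 |J1  (C1: C, integral causality)
#2 |J1  (C2: C, integral causality)
#4 |J1  (C3 integral (e out))
#0 |R1  (J1 needs exactly one f-in)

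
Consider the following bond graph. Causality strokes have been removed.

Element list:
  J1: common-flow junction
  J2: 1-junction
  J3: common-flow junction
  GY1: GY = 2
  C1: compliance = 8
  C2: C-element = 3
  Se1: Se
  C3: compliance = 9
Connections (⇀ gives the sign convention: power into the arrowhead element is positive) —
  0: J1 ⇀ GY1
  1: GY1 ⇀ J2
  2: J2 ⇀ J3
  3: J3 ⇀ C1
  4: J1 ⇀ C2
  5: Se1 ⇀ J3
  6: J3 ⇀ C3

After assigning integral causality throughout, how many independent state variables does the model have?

β5 →J3  (source Se1 imposes e)
β3 →J3  (prefer integral on C1)
β4 →J1  (C2 outputs effort q/C2)
β0 →GY1  (J1: last free bond brings flow in)
β1 →GY1  (GY1: gyrator matches bond 0)
β2 →J2  (J2 flow already set via bond 1)
β6 →J3  (J3 flow already set via bond 2)

3  (C1, C2, C3 all integral)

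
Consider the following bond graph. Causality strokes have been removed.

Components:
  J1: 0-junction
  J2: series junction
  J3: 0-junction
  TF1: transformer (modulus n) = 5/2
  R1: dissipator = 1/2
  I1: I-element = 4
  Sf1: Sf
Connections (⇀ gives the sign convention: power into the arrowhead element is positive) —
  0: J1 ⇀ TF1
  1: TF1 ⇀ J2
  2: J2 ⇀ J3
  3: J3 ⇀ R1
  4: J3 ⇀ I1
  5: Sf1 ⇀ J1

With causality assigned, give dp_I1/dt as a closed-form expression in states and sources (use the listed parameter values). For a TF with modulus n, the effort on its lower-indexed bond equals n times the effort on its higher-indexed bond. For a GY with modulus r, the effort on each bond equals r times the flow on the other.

#5 stroke→Sf1  (source Sf1 imposes f)
#0 stroke→J1  (closing 0-jn rule on J1)
#1 stroke→TF1  (TF1 one-in-one-out from 0)
#2 stroke→J2  (J2 flow already set via bond 1)
#4 stroke→I1  (I1 integral (f out))
#3 stroke→J3  (J3 needs exactly one e-in)

dp_I1/dt = 5*F_Sf1/4 - p_I1/8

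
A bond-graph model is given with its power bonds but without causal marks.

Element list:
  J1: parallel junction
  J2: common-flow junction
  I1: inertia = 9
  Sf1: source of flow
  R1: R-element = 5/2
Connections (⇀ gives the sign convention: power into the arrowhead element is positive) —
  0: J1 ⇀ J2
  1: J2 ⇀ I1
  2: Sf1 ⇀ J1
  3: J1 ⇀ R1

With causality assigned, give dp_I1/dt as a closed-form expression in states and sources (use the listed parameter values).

dp_I1/dt = 5*F_Sf1/2 - 5*p_I1/18

#2 →Sf1  (Sf1: flow source, stroke at near end)
#1 →I1  (prefer integral on I1)
#0 →J2  (common-f at J2 fixed by 1)
#3 →J1  (closing 0-jn rule on J1)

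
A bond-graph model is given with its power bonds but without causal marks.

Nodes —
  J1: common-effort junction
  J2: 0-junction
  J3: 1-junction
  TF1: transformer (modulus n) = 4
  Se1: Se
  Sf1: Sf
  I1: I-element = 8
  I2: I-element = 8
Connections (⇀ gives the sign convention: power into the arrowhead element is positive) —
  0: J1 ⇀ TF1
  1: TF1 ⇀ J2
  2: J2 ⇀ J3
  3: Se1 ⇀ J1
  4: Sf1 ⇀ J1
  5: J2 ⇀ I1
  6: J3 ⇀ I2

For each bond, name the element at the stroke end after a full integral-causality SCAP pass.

#0 stroke at TF1
#1 stroke at J2
#2 stroke at J3
#3 stroke at J1
#4 stroke at Sf1
#5 stroke at I1
#6 stroke at I2

bond 3 stroke→J1  (source Se1 imposes e)
bond 4 stroke→Sf1  (Sf1 (Sf) sets flow on bond)
bond 0 stroke→TF1  (J1 effort already set via bond 3)
bond 1 stroke→J2  (through TF1, causality passes straight; one stroke at TF1)
bond 2 stroke→J3  (J2: bond 1 brought effort, rest push out)
bond 5 stroke→I1  (J2 effort already set via bond 1)
bond 6 stroke→I2  (closing 1-jn rule on J3)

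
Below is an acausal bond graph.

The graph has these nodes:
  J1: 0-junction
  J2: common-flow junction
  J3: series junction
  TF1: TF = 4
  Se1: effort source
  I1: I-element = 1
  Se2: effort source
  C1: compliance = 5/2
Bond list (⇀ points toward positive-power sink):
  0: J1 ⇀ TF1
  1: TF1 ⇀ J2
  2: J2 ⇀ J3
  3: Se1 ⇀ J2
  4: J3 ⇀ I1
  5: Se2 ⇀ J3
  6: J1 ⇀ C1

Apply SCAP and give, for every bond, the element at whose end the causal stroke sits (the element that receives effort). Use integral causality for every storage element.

bond 0 |TF1
bond 1 |J2
bond 2 |J3
bond 3 |J2
bond 4 |I1
bond 5 |J3
bond 6 |J1

bond 3 →J2  (Se1 (Se) sets effort on bond)
bond 5 →J3  (Se2 fixes effort; stroke away)
bond 4 →I1  (I1: I, integral causality)
bond 2 →J3  (1-jn J3 has f-setter on 4)
bond 1 →J2  (common-f at J2 fixed by 2)
bond 0 →TF1  (through TF1, causality passes straight; one stroke at TF1)
bond 6 →J1  (only one effort-in slot at J1)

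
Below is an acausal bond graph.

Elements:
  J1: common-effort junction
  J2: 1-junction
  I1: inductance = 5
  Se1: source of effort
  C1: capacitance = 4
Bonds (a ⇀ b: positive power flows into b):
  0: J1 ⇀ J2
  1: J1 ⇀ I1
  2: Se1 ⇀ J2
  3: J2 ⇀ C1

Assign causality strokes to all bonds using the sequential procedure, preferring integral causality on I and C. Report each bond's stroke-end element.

#2 stroke→J2  (source Se1 imposes e)
#1 stroke→I1  (I1: I, integral causality)
#0 stroke→J1  (J1 needs exactly one e-in)
#3 stroke→J2  (common-f at J2 fixed by 0)

#0 stroke→J1
#1 stroke→I1
#2 stroke→J2
#3 stroke→J2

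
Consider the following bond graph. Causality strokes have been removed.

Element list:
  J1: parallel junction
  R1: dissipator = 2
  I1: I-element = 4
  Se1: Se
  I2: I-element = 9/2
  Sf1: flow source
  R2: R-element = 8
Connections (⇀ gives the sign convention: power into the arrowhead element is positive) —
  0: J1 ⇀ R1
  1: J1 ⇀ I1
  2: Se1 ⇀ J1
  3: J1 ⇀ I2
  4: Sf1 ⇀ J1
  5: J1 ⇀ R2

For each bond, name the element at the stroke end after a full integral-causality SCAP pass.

#0 |R1
#1 |I1
#2 |J1
#3 |I2
#4 |Sf1
#5 |R2

β2 stroke→J1  (Se1: effort source, stroke at far end)
β4 stroke→Sf1  (Sf1: flow source, stroke at near end)
β0 stroke→R1  (J1: bond 2 brought effort, rest push out)
β1 stroke→I1  (common-e at J1 fixed by 2)
β3 stroke→I2  (common-e at J1 fixed by 2)
β5 stroke→R2  (J1 effort already set via bond 2)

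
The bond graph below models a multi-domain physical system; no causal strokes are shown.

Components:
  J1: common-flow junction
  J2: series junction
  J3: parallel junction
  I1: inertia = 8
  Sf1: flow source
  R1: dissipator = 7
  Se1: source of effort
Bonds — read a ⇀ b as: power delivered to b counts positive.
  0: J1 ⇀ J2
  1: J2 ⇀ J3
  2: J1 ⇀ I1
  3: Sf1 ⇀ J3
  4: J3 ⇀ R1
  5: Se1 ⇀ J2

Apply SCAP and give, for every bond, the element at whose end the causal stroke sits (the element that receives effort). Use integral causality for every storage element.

bond 3 →Sf1  (Sf1 (Sf) sets flow on bond)
bond 5 →J2  (source Se1 imposes e)
bond 2 →I1  (I1: I, integral causality)
bond 0 →J1  (common-f at J1 fixed by 2)
bond 1 →J2  (1-jn J2 has f-setter on 0)
bond 4 →J3  (closing 0-jn rule on J3)

b0 →J1
b1 →J2
b2 →I1
b3 →Sf1
b4 →J3
b5 →J2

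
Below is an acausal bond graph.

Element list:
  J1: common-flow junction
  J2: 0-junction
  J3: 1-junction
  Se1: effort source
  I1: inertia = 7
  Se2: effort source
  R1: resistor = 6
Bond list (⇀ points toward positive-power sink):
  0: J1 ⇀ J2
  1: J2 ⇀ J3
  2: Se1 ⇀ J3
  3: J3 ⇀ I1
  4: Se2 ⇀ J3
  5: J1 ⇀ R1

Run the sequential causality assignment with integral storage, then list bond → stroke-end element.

β0 stroke→J2
β1 stroke→J3
β2 stroke→J3
β3 stroke→I1
β4 stroke→J3
β5 stroke→J1

bond 2 stroke→J3  (Se1 (Se) sets effort on bond)
bond 4 stroke→J3  (source Se2 imposes e)
bond 3 stroke→I1  (I1: I, integral causality)
bond 1 stroke→J3  (1-jn J3 has f-setter on 3)
bond 0 stroke→J2  (J2 needs exactly one e-in)
bond 5 stroke→J1  (J1: bond 0 brought flow, rest push out)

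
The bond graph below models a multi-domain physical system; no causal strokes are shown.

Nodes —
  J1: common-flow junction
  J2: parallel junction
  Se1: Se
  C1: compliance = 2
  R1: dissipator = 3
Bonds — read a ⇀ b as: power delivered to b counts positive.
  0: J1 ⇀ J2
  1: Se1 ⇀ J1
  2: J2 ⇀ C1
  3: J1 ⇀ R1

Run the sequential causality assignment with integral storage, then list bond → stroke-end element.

#1 stroke→J1  (Se1: effort source, stroke at far end)
#2 stroke→J2  (C1 outputs effort q/C1)
#0 stroke→J1  (J2: bond 2 brought effort, rest push out)
#3 stroke→R1  (closing 1-jn rule on J1)

bond 0 stroke at J1
bond 1 stroke at J1
bond 2 stroke at J2
bond 3 stroke at R1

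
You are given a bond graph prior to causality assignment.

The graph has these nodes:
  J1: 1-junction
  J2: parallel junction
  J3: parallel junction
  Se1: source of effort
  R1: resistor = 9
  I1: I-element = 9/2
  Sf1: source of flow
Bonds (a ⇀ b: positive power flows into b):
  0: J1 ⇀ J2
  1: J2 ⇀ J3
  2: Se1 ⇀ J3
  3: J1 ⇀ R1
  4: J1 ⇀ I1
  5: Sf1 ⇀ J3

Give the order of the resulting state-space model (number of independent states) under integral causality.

#2 stroke at J3  (Se1 (Se) sets effort on bond)
#5 stroke at Sf1  (Sf1: flow source, stroke at near end)
#1 stroke at J2  (J3 effort already set via bond 2)
#0 stroke at J1  (0-jn J2 has e-setter on 1)
#4 stroke at I1  (I1 outputs flow p/I1)
#3 stroke at J1  (J1 flow already set via bond 4)

1  (I1 all integral)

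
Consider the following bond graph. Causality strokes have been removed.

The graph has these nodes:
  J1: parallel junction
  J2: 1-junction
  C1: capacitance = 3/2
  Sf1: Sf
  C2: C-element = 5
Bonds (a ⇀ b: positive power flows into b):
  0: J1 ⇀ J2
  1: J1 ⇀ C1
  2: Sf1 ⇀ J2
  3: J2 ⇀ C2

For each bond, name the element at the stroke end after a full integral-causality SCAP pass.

b0 |J2
b1 |J1
b2 |Sf1
b3 |J2

bond 2 |Sf1  (Sf1 (Sf) sets flow on bond)
bond 0 |J2  (common-f at J2 fixed by 2)
bond 3 |J2  (1-jn J2 has f-setter on 2)
bond 1 |J1  (J1: last free bond brings effort in)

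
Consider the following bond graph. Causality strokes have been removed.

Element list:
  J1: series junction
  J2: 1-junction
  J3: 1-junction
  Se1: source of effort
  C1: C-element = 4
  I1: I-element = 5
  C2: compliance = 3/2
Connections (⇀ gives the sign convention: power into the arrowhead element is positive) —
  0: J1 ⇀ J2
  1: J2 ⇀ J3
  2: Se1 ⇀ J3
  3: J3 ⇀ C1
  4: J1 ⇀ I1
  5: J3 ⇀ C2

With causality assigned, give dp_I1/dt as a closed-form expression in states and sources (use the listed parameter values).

dp_I1/dt = E_Se1 - q_C1/4 - 2*q_C2/3

β2 →J3  (Se1 fixes effort; stroke away)
β3 →J3  (C1 integral (e out))
β4 →I1  (I1 integral (f out))
β0 →J1  (J1: bond 4 brought flow, rest push out)
β1 →J2  (J2: bond 0 brought flow, rest push out)
β5 →J3  (J3: bond 1 brought flow, rest push out)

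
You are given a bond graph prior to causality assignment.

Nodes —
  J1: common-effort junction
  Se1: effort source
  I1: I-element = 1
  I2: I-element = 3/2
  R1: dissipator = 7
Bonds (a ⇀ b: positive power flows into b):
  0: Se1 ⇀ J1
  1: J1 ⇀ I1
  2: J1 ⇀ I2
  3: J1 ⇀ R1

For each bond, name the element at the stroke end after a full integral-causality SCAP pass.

β0 stroke at J1  (Se1 (Se) sets effort on bond)
β1 stroke at I1  (J1: bond 0 brought effort, rest push out)
β2 stroke at I2  (J1: bond 0 brought effort, rest push out)
β3 stroke at R1  (J1: bond 0 brought effort, rest push out)

#0 |J1
#1 |I1
#2 |I2
#3 |R1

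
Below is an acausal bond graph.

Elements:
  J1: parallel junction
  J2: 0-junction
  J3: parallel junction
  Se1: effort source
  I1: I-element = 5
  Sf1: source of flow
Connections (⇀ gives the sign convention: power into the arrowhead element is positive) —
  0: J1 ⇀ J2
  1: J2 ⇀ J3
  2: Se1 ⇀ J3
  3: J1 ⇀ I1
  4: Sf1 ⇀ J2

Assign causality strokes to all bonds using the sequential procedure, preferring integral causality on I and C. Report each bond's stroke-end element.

#0 →J1
#1 →J2
#2 →J3
#3 →I1
#4 →Sf1

β2 stroke→J3  (Se1 (Se) sets effort on bond)
β4 stroke→Sf1  (Sf1 (Sf) sets flow on bond)
β1 stroke→J2  (0-jn J3 has e-setter on 2)
β0 stroke→J1  (0-jn J2 has e-setter on 1)
β3 stroke→I1  (common-e at J1 fixed by 0)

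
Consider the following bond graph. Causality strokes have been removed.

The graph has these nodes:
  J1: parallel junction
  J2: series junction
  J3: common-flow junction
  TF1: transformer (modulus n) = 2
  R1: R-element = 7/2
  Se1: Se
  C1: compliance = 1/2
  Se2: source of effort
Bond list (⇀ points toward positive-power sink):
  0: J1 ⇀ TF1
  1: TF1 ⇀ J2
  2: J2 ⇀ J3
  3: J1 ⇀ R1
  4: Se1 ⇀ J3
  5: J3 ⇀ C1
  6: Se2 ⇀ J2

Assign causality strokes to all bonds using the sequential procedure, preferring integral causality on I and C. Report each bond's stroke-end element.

β4 |J3  (Se1: effort source, stroke at far end)
β6 |J2  (Se2: effort source, stroke at far end)
β5 |J3  (C1 outputs effort q/C1)
β2 |J2  (J3: last free bond brings flow in)
β1 |TF1  (closing 1-jn rule on J2)
β0 |J1  (TF1 one-in-one-out from 1)
β3 |R1  (J1 effort already set via bond 0)

#0 →J1
#1 →TF1
#2 →J2
#3 →R1
#4 →J3
#5 →J3
#6 →J2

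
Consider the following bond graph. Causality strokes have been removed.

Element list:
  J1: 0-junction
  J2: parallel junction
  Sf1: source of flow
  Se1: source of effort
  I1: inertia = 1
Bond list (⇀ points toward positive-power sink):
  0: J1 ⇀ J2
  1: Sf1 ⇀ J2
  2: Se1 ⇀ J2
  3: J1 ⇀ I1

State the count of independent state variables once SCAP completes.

bond 1 →Sf1  (Sf1: flow source, stroke at near end)
bond 2 →J2  (Se1 (Se) sets effort on bond)
bond 0 →J1  (J2 effort already set via bond 2)
bond 3 →I1  (J1 effort already set via bond 0)

1  (I1 all integral)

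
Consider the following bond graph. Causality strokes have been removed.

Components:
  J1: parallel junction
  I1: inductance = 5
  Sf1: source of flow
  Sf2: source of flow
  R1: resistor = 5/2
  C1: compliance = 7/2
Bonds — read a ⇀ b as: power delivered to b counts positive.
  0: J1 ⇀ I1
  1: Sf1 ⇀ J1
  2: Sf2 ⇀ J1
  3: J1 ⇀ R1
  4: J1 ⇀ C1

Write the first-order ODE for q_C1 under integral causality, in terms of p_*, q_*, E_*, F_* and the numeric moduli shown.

β1 stroke→Sf1  (Sf1: flow source, stroke at near end)
β2 stroke→Sf2  (Sf2: flow source, stroke at near end)
β0 stroke→I1  (I1 integral (f out))
β4 stroke→J1  (prefer integral on C1)
β3 stroke→R1  (J1: bond 4 brought effort, rest push out)

dq_C1/dt = F_Sf1 + F_Sf2 - p_I1/5 - 4*q_C1/35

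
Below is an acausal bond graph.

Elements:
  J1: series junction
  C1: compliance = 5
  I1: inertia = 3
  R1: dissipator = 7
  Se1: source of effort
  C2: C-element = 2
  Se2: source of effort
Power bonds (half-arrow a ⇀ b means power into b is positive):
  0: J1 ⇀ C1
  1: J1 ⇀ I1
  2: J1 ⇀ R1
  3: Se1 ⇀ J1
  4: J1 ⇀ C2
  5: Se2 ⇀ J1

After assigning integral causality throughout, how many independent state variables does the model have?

b3 stroke at J1  (source Se1 imposes e)
b5 stroke at J1  (source Se2 imposes e)
b0 stroke at J1  (C1 integral (e out))
b1 stroke at I1  (I1 integral (f out))
b2 stroke at J1  (common-f at J1 fixed by 1)
b4 stroke at J1  (J1 flow already set via bond 1)

3  (C1, C2, I1 all integral)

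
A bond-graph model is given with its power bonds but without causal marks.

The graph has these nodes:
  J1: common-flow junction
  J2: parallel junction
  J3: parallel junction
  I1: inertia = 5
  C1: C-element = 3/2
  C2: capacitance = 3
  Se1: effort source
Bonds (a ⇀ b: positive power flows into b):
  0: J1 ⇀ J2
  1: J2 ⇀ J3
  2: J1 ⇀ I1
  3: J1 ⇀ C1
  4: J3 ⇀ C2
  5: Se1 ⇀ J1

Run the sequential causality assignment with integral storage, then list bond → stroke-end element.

#0 stroke→J1
#1 stroke→J2
#2 stroke→I1
#3 stroke→J1
#4 stroke→J3
#5 stroke→J1

b5 →J1  (Se1: effort source, stroke at far end)
b2 →I1  (I1 outputs flow p/I1)
b0 →J1  (1-jn J1 has f-setter on 2)
b3 →J1  (1-jn J1 has f-setter on 2)
b1 →J2  (J2 needs exactly one e-in)
b4 →J3  (J3: last free bond brings effort in)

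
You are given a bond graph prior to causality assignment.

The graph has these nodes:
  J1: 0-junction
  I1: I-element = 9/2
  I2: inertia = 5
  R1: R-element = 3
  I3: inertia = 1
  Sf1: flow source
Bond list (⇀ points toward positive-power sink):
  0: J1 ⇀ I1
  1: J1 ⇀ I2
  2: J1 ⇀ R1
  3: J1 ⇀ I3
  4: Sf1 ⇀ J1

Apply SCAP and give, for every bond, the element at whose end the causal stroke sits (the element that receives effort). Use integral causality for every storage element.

β4 stroke→Sf1  (Sf1: flow source, stroke at near end)
β0 stroke→I1  (I1: I, integral causality)
β1 stroke→I2  (I2: I, integral causality)
β3 stroke→I3  (I3 outputs flow p/I3)
β2 stroke→J1  (J1 needs exactly one e-in)

β0 stroke→I1
β1 stroke→I2
β2 stroke→J1
β3 stroke→I3
β4 stroke→Sf1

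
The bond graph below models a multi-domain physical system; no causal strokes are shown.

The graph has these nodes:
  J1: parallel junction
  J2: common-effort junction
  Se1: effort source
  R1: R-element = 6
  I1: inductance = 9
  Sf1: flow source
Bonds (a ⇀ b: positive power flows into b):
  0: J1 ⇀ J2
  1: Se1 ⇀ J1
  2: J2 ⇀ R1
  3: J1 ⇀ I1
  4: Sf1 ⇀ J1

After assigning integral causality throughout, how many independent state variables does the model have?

1  (I1 all integral)

bond 1 →J1  (source Se1 imposes e)
bond 4 →Sf1  (source Sf1 imposes f)
bond 0 →J2  (J1 effort already set via bond 1)
bond 3 →I1  (0-jn J1 has e-setter on 1)
bond 2 →R1  (0-jn J2 has e-setter on 0)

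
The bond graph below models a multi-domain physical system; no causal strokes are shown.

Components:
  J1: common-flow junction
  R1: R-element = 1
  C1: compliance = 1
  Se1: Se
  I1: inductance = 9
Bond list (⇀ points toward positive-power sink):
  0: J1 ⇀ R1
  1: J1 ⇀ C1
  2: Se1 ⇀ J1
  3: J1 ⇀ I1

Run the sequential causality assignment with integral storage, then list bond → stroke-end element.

b2 stroke at J1  (source Se1 imposes e)
b1 stroke at J1  (C1: C, integral causality)
b3 stroke at I1  (I1 outputs flow p/I1)
b0 stroke at J1  (common-f at J1 fixed by 3)

β0 →J1
β1 →J1
β2 →J1
β3 →I1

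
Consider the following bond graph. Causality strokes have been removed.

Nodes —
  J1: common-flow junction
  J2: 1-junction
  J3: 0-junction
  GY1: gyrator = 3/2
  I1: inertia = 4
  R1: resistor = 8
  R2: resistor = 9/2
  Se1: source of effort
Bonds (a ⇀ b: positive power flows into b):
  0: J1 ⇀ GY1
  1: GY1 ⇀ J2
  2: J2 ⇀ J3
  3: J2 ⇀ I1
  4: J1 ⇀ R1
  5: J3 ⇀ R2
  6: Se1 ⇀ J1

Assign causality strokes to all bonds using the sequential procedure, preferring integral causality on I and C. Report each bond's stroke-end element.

#6 stroke at J1  (Se1 fixes effort; stroke away)
#3 stroke at I1  (I1 outputs flow p/I1)
#1 stroke at J2  (J2: bond 3 brought flow, rest push out)
#2 stroke at J2  (J2 flow already set via bond 3)
#5 stroke at J3  (J3: last free bond brings effort in)
#0 stroke at J1  (GY1 both-in/both-out from 1)
#4 stroke at R1  (closing 1-jn rule on J1)

#0 →J1
#1 →J2
#2 →J2
#3 →I1
#4 →R1
#5 →J3
#6 →J1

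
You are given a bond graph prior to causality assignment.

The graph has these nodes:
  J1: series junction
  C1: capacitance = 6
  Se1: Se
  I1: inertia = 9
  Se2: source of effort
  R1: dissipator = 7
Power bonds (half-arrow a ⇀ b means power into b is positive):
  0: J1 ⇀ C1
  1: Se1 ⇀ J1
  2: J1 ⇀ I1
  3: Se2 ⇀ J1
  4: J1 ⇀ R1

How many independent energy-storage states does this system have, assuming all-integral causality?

2  (C1, I1 all integral)

bond 1 stroke at J1  (source Se1 imposes e)
bond 3 stroke at J1  (Se2 fixes effort; stroke away)
bond 0 stroke at J1  (C1 outputs effort q/C1)
bond 2 stroke at I1  (I1 outputs flow p/I1)
bond 4 stroke at J1  (1-jn J1 has f-setter on 2)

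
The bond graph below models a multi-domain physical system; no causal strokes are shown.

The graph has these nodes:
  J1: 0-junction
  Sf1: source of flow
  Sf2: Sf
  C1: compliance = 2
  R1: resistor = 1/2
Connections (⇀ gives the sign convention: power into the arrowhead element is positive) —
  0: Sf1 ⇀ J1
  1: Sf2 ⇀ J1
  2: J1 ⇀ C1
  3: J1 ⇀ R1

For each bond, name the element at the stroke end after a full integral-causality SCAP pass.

b0 |Sf1  (Sf1 (Sf) sets flow on bond)
b1 |Sf2  (Sf2: flow source, stroke at near end)
b2 |J1  (C1: C, integral causality)
b3 |R1  (common-e at J1 fixed by 2)

β0 stroke at Sf1
β1 stroke at Sf2
β2 stroke at J1
β3 stroke at R1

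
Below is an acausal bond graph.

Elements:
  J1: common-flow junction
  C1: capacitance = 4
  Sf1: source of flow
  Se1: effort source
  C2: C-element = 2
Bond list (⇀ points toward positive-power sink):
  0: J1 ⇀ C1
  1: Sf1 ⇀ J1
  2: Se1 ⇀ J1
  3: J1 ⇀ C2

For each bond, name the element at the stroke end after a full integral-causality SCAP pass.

β1 stroke at Sf1  (Sf1 fixes flow; stroke at Sf1)
β2 stroke at J1  (Se1 fixes effort; stroke away)
β0 stroke at J1  (J1: bond 1 brought flow, rest push out)
β3 stroke at J1  (J1 flow already set via bond 1)

#0 stroke at J1
#1 stroke at Sf1
#2 stroke at J1
#3 stroke at J1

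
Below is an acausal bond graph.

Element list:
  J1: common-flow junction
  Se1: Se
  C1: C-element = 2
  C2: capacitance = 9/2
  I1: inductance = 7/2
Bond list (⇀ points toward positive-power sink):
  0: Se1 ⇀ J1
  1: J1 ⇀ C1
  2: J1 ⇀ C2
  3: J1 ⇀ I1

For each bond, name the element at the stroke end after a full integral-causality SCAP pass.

bond 0 |J1  (Se1 (Se) sets effort on bond)
bond 1 |J1  (C1 outputs effort q/C1)
bond 2 |J1  (C2: C, integral causality)
bond 3 |I1  (J1 needs exactly one f-in)

#0 stroke→J1
#1 stroke→J1
#2 stroke→J1
#3 stroke→I1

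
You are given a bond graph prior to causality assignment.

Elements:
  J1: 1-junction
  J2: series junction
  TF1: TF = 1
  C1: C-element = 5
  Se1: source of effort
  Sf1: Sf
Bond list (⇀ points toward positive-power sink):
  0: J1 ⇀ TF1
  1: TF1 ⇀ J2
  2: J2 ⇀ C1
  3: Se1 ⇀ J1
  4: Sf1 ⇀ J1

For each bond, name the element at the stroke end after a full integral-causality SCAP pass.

bond 0 stroke at J1
bond 1 stroke at TF1
bond 2 stroke at J2
bond 3 stroke at J1
bond 4 stroke at Sf1

bond 3 stroke→J1  (source Se1 imposes e)
bond 4 stroke→Sf1  (Sf1 (Sf) sets flow on bond)
bond 0 stroke→J1  (1-jn J1 has f-setter on 4)
bond 1 stroke→TF1  (TF1: transformer flips bond 0)
bond 2 stroke→J2  (common-f at J2 fixed by 1)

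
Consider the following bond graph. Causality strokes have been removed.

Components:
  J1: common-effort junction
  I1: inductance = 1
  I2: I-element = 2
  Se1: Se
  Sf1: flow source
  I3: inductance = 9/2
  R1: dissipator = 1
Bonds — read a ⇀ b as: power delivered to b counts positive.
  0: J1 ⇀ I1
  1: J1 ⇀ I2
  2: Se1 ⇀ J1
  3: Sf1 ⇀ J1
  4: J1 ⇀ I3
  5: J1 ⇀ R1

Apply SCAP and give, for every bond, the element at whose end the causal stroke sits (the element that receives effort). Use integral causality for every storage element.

b0 stroke→I1
b1 stroke→I2
b2 stroke→J1
b3 stroke→Sf1
b4 stroke→I3
b5 stroke→R1

bond 2 stroke at J1  (source Se1 imposes e)
bond 3 stroke at Sf1  (Sf1 (Sf) sets flow on bond)
bond 0 stroke at I1  (J1 effort already set via bond 2)
bond 1 stroke at I2  (J1 effort already set via bond 2)
bond 4 stroke at I3  (0-jn J1 has e-setter on 2)
bond 5 stroke at R1  (J1: bond 2 brought effort, rest push out)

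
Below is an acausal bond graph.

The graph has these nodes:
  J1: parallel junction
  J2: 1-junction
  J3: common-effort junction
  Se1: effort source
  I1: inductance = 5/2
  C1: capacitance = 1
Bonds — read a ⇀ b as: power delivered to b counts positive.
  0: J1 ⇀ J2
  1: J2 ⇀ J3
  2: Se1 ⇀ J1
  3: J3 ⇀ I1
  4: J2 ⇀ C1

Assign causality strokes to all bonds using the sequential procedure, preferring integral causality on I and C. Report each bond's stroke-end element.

bond 0 |J2
bond 1 |J3
bond 2 |J1
bond 3 |I1
bond 4 |J2

β2 stroke at J1  (Se1 fixes effort; stroke away)
β0 stroke at J2  (J1: bond 2 brought effort, rest push out)
β3 stroke at I1  (I1 integral (f out))
β1 stroke at J3  (only one effort-in slot at J3)
β4 stroke at J2  (1-jn J2 has f-setter on 1)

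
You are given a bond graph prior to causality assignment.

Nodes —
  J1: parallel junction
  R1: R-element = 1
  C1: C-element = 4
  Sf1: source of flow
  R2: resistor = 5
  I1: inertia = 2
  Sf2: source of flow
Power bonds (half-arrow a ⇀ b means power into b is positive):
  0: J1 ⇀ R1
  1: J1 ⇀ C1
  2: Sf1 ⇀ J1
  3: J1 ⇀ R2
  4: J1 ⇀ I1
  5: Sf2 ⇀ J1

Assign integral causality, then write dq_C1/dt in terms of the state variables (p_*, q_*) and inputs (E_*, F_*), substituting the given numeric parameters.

b2 →Sf1  (Sf1 fixes flow; stroke at Sf1)
b5 →Sf2  (Sf2 fixes flow; stroke at Sf2)
b1 →J1  (prefer integral on C1)
b0 →R1  (J1: bond 1 brought effort, rest push out)
b3 →R2  (0-jn J1 has e-setter on 1)
b4 →I1  (0-jn J1 has e-setter on 1)

dq_C1/dt = F_Sf1 + F_Sf2 - p_I1/2 - 3*q_C1/10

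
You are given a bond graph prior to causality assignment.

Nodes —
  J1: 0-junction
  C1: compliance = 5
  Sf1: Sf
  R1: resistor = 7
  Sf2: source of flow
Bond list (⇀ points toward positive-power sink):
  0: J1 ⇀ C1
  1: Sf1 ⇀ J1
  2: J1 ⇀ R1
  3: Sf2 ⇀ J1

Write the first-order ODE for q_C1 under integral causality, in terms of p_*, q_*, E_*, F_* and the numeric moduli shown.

dq_C1/dt = F_Sf1 + F_Sf2 - q_C1/35

β1 stroke at Sf1  (source Sf1 imposes f)
β3 stroke at Sf2  (source Sf2 imposes f)
β0 stroke at J1  (C1 integral (e out))
β2 stroke at R1  (J1: bond 0 brought effort, rest push out)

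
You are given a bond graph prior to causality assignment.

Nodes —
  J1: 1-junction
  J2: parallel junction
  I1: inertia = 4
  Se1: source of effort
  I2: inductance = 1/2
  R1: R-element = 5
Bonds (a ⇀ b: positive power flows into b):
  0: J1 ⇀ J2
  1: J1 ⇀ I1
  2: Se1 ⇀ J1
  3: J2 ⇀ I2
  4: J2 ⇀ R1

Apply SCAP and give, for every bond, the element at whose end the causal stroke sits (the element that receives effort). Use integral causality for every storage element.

bond 2 stroke→J1  (Se1 (Se) sets effort on bond)
bond 1 stroke→I1  (I1 outputs flow p/I1)
bond 0 stroke→J1  (common-f at J1 fixed by 1)
bond 3 stroke→I2  (I2 integral (f out))
bond 4 stroke→J2  (closing 0-jn rule on J2)

b0 →J1
b1 →I1
b2 →J1
b3 →I2
b4 →J2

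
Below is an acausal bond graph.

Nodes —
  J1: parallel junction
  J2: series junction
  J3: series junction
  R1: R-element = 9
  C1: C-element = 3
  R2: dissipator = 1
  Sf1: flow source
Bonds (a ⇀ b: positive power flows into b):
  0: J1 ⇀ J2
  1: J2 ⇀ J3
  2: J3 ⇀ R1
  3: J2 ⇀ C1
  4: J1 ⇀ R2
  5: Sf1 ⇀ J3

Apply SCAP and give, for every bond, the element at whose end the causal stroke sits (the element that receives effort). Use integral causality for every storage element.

β5 →Sf1  (source Sf1 imposes f)
β1 →J3  (J3 flow already set via bond 5)
β2 →J3  (J3: bond 5 brought flow, rest push out)
β0 →J2  (J2: bond 1 brought flow, rest push out)
β3 →J2  (common-f at J2 fixed by 1)
β4 →J1  (J1 needs exactly one e-in)

b0 stroke→J2
b1 stroke→J3
b2 stroke→J3
b3 stroke→J2
b4 stroke→J1
b5 stroke→Sf1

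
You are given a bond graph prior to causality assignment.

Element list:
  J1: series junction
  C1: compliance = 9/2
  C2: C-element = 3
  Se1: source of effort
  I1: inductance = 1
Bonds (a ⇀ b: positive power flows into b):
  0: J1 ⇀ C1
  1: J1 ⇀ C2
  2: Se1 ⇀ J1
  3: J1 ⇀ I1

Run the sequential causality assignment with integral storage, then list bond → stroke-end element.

b2 →J1  (Se1 fixes effort; stroke away)
b0 →J1  (prefer integral on C1)
b1 →J1  (C2 integral (e out))
b3 →I1  (closing 1-jn rule on J1)

β0 |J1
β1 |J1
β2 |J1
β3 |I1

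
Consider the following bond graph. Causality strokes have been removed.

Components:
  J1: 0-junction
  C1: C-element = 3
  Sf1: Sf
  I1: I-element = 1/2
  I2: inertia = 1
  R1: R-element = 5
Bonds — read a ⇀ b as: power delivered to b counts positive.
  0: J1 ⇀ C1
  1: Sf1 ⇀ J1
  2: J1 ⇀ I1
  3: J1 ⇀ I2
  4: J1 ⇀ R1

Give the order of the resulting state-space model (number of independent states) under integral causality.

3  (C1, I1, I2 all integral)

β1 stroke at Sf1  (Sf1 fixes flow; stroke at Sf1)
β0 stroke at J1  (C1: C, integral causality)
β2 stroke at I1  (J1: bond 0 brought effort, rest push out)
β3 stroke at I2  (J1: bond 0 brought effort, rest push out)
β4 stroke at R1  (J1 effort already set via bond 0)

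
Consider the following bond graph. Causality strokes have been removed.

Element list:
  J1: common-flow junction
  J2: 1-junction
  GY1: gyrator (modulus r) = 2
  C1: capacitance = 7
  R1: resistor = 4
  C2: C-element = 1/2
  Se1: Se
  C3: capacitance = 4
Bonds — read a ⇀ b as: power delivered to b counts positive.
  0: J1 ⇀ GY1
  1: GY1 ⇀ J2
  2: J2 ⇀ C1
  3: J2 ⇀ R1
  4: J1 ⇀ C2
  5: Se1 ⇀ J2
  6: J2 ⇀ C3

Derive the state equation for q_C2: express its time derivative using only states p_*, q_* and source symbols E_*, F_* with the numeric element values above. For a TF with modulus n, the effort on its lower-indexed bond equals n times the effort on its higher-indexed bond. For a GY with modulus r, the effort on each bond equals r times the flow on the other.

dq_C2/dt = -E_Se1/2 + q_C1/14 - 2*q_C2 + q_C3/8

β5 |J2  (source Se1 imposes e)
β2 |J2  (C1: C, integral causality)
β4 |J1  (C2 outputs effort q/C2)
β0 |GY1  (J1: last free bond brings flow in)
β1 |GY1  (GY GY1: same side as bond 0)
β3 |J2  (J2: bond 1 brought flow, rest push out)
β6 |J2  (J2: bond 1 brought flow, rest push out)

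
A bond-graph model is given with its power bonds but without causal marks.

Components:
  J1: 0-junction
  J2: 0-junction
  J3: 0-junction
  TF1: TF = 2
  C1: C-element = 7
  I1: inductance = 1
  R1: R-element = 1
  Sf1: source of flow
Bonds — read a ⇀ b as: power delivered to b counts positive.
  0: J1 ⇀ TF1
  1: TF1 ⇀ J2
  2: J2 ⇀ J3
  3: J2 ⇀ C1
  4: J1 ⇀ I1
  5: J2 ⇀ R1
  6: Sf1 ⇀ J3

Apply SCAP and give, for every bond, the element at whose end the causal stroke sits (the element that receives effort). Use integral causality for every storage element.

β6 |Sf1  (Sf1 (Sf) sets flow on bond)
β2 |J3  (only one effort-in slot at J3)
β3 |J2  (prefer integral on C1)
β1 |TF1  (J2 effort already set via bond 3)
β5 |R1  (0-jn J2 has e-setter on 3)
β0 |J1  (through TF1, causality passes straight; one stroke at TF1)
β4 |I1  (J1: bond 0 brought effort, rest push out)

β0 |J1
β1 |TF1
β2 |J3
β3 |J2
β4 |I1
β5 |R1
β6 |Sf1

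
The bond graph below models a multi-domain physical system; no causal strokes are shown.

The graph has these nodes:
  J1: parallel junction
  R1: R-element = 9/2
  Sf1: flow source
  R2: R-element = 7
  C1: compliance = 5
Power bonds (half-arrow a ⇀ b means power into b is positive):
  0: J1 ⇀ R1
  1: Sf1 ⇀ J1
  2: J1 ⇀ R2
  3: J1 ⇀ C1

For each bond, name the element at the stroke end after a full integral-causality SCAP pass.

bond 0 stroke→R1
bond 1 stroke→Sf1
bond 2 stroke→R2
bond 3 stroke→J1

#1 |Sf1  (Sf1 (Sf) sets flow on bond)
#3 |J1  (prefer integral on C1)
#0 |R1  (0-jn J1 has e-setter on 3)
#2 |R2  (0-jn J1 has e-setter on 3)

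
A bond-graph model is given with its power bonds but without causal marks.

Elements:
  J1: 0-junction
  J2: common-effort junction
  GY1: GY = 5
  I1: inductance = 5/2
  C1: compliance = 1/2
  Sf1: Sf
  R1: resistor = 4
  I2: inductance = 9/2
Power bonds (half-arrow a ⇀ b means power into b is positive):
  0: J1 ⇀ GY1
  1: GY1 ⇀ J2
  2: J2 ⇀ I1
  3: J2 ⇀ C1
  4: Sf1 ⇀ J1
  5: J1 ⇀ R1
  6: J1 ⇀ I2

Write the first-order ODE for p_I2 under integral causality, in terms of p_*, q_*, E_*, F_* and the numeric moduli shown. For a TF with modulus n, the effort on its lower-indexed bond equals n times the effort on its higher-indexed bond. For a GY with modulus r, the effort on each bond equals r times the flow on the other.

dp_I2/dt = 4*F_Sf1 - 8*p_I2/9 - 8*q_C1/5

bond 4 →Sf1  (Sf1 (Sf) sets flow on bond)
bond 2 →I1  (I1 integral (f out))
bond 3 →J2  (C1: C, integral causality)
bond 1 →GY1  (common-e at J2 fixed by 3)
bond 0 →GY1  (GY1: gyrator matches bond 1)
bond 6 →I2  (I2: I, integral causality)
bond 5 →J1  (J1: last free bond brings effort in)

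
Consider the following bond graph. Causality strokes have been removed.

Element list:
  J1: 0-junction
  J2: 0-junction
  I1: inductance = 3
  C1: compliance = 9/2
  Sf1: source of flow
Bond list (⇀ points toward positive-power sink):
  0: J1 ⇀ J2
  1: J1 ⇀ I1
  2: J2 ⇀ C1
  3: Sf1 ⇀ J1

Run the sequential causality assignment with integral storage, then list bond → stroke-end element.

β3 stroke→Sf1  (Sf1 fixes flow; stroke at Sf1)
β1 stroke→I1  (I1: I, integral causality)
β0 stroke→J1  (closing 0-jn rule on J1)
β2 stroke→J2  (J2 needs exactly one e-in)

bond 0 stroke at J1
bond 1 stroke at I1
bond 2 stroke at J2
bond 3 stroke at Sf1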